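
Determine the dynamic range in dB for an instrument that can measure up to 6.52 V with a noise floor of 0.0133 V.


Dynamic range = 20 * log10(Vmax / Vnoise).
DR = 20 * log10(6.52 / 0.0133)
DR = 20 * log10(490.23)
DR = 53.81 dB

53.81 dB


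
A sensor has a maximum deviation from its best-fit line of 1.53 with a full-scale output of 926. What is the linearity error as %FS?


Linearity error = (max deviation / full scale) * 100%.
Linearity = (1.53 / 926) * 100
Linearity = 0.165 %FS

0.165 %FS


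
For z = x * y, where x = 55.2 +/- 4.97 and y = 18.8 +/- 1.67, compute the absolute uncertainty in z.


For a product z = x*y, the relative uncertainty is:
uz/z = sqrt((ux/x)^2 + (uy/y)^2)
Relative uncertainties: ux/x = 4.97/55.2 = 0.090036
uy/y = 1.67/18.8 = 0.08883
z = 55.2 * 18.8 = 1037.8
uz = 1037.8 * sqrt(0.090036^2 + 0.08883^2) = 131.256

131.256


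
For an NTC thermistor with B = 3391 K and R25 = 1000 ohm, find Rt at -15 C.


NTC thermistor equation: Rt = R25 * exp(B * (1/T - 1/T25)).
T in Kelvin: 258.15 K, T25 = 298.15 K
1/T - 1/T25 = 1/258.15 - 1/298.15 = 0.0005197
B * (1/T - 1/T25) = 3391 * 0.0005197 = 1.7623
Rt = 1000 * exp(1.7623) = 5825.8 ohm

5825.8 ohm


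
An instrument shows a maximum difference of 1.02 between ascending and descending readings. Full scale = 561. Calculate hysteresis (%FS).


Hysteresis = (max difference / full scale) * 100%.
H = (1.02 / 561) * 100
H = 0.182 %FS

0.182 %FS


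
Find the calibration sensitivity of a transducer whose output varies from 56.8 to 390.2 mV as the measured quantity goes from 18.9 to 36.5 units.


Sensitivity = (y2 - y1) / (x2 - x1).
S = (390.2 - 56.8) / (36.5 - 18.9)
S = 333.4 / 17.6
S = 18.9432 mV/unit

18.9432 mV/unit


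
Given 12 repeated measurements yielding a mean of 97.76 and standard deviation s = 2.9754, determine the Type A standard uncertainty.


The standard uncertainty for Type A evaluation is u = s / sqrt(n).
u = 2.9754 / sqrt(12)
u = 2.9754 / 3.4641
u = 0.8589

0.8589


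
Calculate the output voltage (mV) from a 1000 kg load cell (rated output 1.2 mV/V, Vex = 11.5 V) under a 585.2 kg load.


Vout = rated_output * Vex * (load / capacity).
Vout = 1.2 * 11.5 * (585.2 / 1000)
Vout = 1.2 * 11.5 * 0.5852
Vout = 8.076 mV

8.076 mV


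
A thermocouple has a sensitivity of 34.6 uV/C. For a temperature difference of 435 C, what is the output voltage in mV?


The thermocouple output V = sensitivity * dT.
V = 34.6 uV/C * 435 C
V = 15051.0 uV
V = 15.051 mV

15.051 mV


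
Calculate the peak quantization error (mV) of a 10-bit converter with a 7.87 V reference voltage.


The maximum quantization error is +/- LSB/2.
LSB = Vref / 2^n = 7.87 / 1024 = 0.00768555 V
Max error = LSB / 2 = 0.00768555 / 2 = 0.00384277 V
Max error = 3.8428 mV

3.8428 mV


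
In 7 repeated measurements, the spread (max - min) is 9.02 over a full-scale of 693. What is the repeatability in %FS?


Repeatability = (spread / full scale) * 100%.
R = (9.02 / 693) * 100
R = 1.302 %FS

1.302 %FS


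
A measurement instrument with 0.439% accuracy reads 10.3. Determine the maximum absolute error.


Absolute error = (accuracy% / 100) * reading.
Error = (0.439 / 100) * 10.3
Error = 0.00439 * 10.3
Error = 0.0452

0.0452


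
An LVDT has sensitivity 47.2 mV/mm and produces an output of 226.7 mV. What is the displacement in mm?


Displacement = Vout / sensitivity.
d = 226.7 / 47.2
d = 4.803 mm

4.803 mm


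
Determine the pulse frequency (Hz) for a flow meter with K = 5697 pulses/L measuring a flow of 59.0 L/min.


Frequency = K * Q / 60 (converting L/min to L/s).
f = 5697 * 59.0 / 60
f = 336123.0 / 60
f = 5602.05 Hz

5602.05 Hz


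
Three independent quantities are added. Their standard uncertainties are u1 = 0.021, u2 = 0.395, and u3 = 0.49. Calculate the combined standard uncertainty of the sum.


For a sum of independent quantities, uc = sqrt(u1^2 + u2^2 + u3^2).
uc = sqrt(0.021^2 + 0.395^2 + 0.49^2)
uc = sqrt(0.000441 + 0.156025 + 0.2401)
uc = 0.6297

0.6297


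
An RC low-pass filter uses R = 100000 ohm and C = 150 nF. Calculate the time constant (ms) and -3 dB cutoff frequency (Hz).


Time constant: tau = R * C.
tau = 100000 * 1.50e-07 = 0.015 s
tau = 15.0 ms
Cutoff frequency: fc = 1 / (2*pi*R*C).
fc = 1 / (2*pi*0.015) = 10.61 Hz

tau = 15.0 ms, fc = 10.61 Hz


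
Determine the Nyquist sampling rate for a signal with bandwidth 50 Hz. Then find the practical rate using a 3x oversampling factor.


By Nyquist theorem, fs_min = 2 * fmax.
fs_min = 2 * 50 = 100 Hz
Practical rate = 3 * fs_min = 3 * 100 = 300 Hz

fs_min = 100 Hz, fs_practical = 300 Hz


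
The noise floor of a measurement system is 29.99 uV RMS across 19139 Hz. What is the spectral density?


Noise spectral density = Vrms / sqrt(BW).
NSD = 29.99 / sqrt(19139)
NSD = 29.99 / 138.3438
NSD = 0.2168 uV/sqrt(Hz)

0.2168 uV/sqrt(Hz)


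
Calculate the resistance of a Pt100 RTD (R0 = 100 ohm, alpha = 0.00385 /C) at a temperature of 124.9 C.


The RTD equation: Rt = R0 * (1 + alpha * T).
Rt = 100 * (1 + 0.00385 * 124.9)
Rt = 100 * (1 + 0.480865)
Rt = 100 * 1.480865
Rt = 148.087 ohm

148.087 ohm


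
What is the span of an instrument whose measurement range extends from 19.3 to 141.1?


Span = upper range - lower range.
Span = 141.1 - (19.3)
Span = 121.8

121.8


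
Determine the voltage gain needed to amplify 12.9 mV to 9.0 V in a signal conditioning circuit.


Gain = Vout / Vin (converting to same units).
G = 9.0 V / 12.9 mV
G = 9000.0 mV / 12.9 mV
G = 697.67

697.67


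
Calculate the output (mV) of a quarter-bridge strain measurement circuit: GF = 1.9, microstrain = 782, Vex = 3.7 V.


Quarter bridge output: Vout = (GF * epsilon * Vex) / 4.
Vout = (1.9 * 782e-6 * 3.7) / 4
Vout = 0.00549746 / 4 V
Vout = 0.00137436 V = 1.3744 mV

1.3744 mV


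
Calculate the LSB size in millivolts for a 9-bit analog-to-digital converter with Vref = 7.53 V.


The resolution (LSB) of an ADC is Vref / 2^n.
LSB = 7.53 / 2^9
LSB = 7.53 / 512
LSB = 0.01470703 V = 14.70703125 mV

14.70703125 mV


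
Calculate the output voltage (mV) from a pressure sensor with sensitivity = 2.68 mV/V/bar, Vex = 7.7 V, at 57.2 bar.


Output = sensitivity * Vex * P.
Vout = 2.68 * 7.7 * 57.2
Vout = 20.636 * 57.2
Vout = 1180.38 mV

1180.38 mV


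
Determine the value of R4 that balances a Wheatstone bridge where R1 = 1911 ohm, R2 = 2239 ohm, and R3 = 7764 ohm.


At balance: R1*R4 = R2*R3, so R4 = R2*R3/R1.
R4 = 2239 * 7764 / 1911
R4 = 17383596 / 1911
R4 = 9096.6 ohm

9096.6 ohm


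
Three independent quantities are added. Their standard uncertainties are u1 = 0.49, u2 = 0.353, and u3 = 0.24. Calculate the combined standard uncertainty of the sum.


For a sum of independent quantities, uc = sqrt(u1^2 + u2^2 + u3^2).
uc = sqrt(0.49^2 + 0.353^2 + 0.24^2)
uc = sqrt(0.2401 + 0.124609 + 0.0576)
uc = 0.6499

0.6499


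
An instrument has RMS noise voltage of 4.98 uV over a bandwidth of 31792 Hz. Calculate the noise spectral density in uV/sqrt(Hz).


Noise spectral density = Vrms / sqrt(BW).
NSD = 4.98 / sqrt(31792)
NSD = 4.98 / 178.3031
NSD = 0.0279 uV/sqrt(Hz)

0.0279 uV/sqrt(Hz)


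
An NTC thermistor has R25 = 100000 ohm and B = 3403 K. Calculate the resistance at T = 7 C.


NTC thermistor equation: Rt = R25 * exp(B * (1/T - 1/T25)).
T in Kelvin: 280.15 K, T25 = 298.15 K
1/T - 1/T25 = 1/280.15 - 1/298.15 = 0.0002155
B * (1/T - 1/T25) = 3403 * 0.0002155 = 0.7333
Rt = 100000 * exp(0.7333) = 208203.6 ohm

208203.6 ohm


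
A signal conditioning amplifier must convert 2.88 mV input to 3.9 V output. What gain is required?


Gain = Vout / Vin (converting to same units).
G = 3.9 V / 2.88 mV
G = 3900.0 mV / 2.88 mV
G = 1354.17

1354.17


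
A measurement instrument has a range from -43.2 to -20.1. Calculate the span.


Span = upper range - lower range.
Span = -20.1 - (-43.2)
Span = 23.1

23.1


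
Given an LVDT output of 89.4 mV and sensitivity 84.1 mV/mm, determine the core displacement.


Displacement = Vout / sensitivity.
d = 89.4 / 84.1
d = 1.063 mm

1.063 mm


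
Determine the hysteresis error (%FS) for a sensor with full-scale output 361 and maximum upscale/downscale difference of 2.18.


Hysteresis = (max difference / full scale) * 100%.
H = (2.18 / 361) * 100
H = 0.604 %FS

0.604 %FS


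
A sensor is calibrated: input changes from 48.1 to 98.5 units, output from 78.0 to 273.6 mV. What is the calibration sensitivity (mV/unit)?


Sensitivity = (y2 - y1) / (x2 - x1).
S = (273.6 - 78.0) / (98.5 - 48.1)
S = 195.6 / 50.4
S = 3.881 mV/unit

3.881 mV/unit


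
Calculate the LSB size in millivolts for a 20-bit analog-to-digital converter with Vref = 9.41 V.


The resolution (LSB) of an ADC is Vref / 2^n.
LSB = 9.41 / 2^20
LSB = 9.41 / 1048576
LSB = 8.97e-06 V = 0.00897408 mV

0.00897408 mV


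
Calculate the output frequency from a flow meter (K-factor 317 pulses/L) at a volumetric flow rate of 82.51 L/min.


Frequency = K * Q / 60 (converting L/min to L/s).
f = 317 * 82.51 / 60
f = 26155.67 / 60
f = 435.93 Hz

435.93 Hz


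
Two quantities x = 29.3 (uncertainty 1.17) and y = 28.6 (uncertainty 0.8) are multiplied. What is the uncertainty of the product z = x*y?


For a product z = x*y, the relative uncertainty is:
uz/z = sqrt((ux/x)^2 + (uy/y)^2)
Relative uncertainties: ux/x = 1.17/29.3 = 0.039932
uy/y = 0.8/28.6 = 0.027972
z = 29.3 * 28.6 = 838.0
uz = 838.0 * sqrt(0.039932^2 + 0.027972^2) = 40.855

40.855


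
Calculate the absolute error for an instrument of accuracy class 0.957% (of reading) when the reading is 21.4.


Absolute error = (accuracy% / 100) * reading.
Error = (0.957 / 100) * 21.4
Error = 0.00957 * 21.4
Error = 0.2048

0.2048


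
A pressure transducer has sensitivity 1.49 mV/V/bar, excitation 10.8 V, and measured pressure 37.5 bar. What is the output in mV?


Output = sensitivity * Vex * P.
Vout = 1.49 * 10.8 * 37.5
Vout = 16.092 * 37.5
Vout = 603.45 mV

603.45 mV


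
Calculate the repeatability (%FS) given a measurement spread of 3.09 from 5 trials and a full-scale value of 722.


Repeatability = (spread / full scale) * 100%.
R = (3.09 / 722) * 100
R = 0.428 %FS

0.428 %FS


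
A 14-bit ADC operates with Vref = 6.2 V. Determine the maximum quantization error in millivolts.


The maximum quantization error is +/- LSB/2.
LSB = Vref / 2^n = 6.2 / 16384 = 0.00037842 V
Max error = LSB / 2 = 0.00037842 / 2 = 0.00018921 V
Max error = 0.1892 mV

0.1892 mV


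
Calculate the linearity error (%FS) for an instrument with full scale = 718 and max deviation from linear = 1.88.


Linearity error = (max deviation / full scale) * 100%.
Linearity = (1.88 / 718) * 100
Linearity = 0.262 %FS

0.262 %FS


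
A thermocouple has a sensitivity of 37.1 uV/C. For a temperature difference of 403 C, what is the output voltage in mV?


The thermocouple output V = sensitivity * dT.
V = 37.1 uV/C * 403 C
V = 14951.3 uV
V = 14.951 mV

14.951 mV


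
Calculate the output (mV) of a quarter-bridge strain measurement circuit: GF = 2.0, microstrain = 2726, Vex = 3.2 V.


Quarter bridge output: Vout = (GF * epsilon * Vex) / 4.
Vout = (2.0 * 2726e-6 * 3.2) / 4
Vout = 0.0174464 / 4 V
Vout = 0.0043616 V = 4.3616 mV

4.3616 mV


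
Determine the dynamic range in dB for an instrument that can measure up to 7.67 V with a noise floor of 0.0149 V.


Dynamic range = 20 * log10(Vmax / Vnoise).
DR = 20 * log10(7.67 / 0.0149)
DR = 20 * log10(514.77)
DR = 54.23 dB

54.23 dB


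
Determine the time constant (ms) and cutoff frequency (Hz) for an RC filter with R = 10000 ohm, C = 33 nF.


Time constant: tau = R * C.
tau = 10000 * 3.30e-08 = 0.00033 s
tau = 0.33 ms
Cutoff frequency: fc = 1 / (2*pi*R*C).
fc = 1 / (2*pi*0.00033) = 482.29 Hz

tau = 0.33 ms, fc = 482.29 Hz


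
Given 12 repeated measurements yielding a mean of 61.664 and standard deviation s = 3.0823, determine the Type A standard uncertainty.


The standard uncertainty for Type A evaluation is u = s / sqrt(n).
u = 3.0823 / sqrt(12)
u = 3.0823 / 3.4641
u = 0.8898

0.8898


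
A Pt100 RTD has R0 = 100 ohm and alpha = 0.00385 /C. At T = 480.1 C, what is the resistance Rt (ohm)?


The RTD equation: Rt = R0 * (1 + alpha * T).
Rt = 100 * (1 + 0.00385 * 480.1)
Rt = 100 * (1 + 1.848385)
Rt = 100 * 2.848385
Rt = 284.839 ohm

284.839 ohm


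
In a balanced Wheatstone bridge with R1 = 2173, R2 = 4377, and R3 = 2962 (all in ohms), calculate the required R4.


At balance: R1*R4 = R2*R3, so R4 = R2*R3/R1.
R4 = 4377 * 2962 / 2173
R4 = 12964674 / 2173
R4 = 5966.26 ohm

5966.26 ohm


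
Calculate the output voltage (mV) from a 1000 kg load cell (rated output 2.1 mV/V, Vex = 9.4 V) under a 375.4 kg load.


Vout = rated_output * Vex * (load / capacity).
Vout = 2.1 * 9.4 * (375.4 / 1000)
Vout = 2.1 * 9.4 * 0.3754
Vout = 7.41 mV

7.41 mV


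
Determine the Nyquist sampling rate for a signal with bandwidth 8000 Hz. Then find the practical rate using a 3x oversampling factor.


By Nyquist theorem, fs_min = 2 * fmax.
fs_min = 2 * 8000 = 16000 Hz
Practical rate = 3 * fs_min = 3 * 16000 = 48000 Hz

fs_min = 16000 Hz, fs_practical = 48000 Hz


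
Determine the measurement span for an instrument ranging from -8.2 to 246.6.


Span = upper range - lower range.
Span = 246.6 - (-8.2)
Span = 254.8

254.8


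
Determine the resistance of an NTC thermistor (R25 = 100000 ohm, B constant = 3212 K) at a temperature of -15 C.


NTC thermistor equation: Rt = R25 * exp(B * (1/T - 1/T25)).
T in Kelvin: 258.15 K, T25 = 298.15 K
1/T - 1/T25 = 1/258.15 - 1/298.15 = 0.0005197
B * (1/T - 1/T25) = 3212 * 0.0005197 = 1.6693
Rt = 100000 * exp(1.6693) = 530833.2 ohm

530833.2 ohm


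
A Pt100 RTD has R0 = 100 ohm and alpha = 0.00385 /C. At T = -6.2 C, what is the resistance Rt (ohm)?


The RTD equation: Rt = R0 * (1 + alpha * T).
Rt = 100 * (1 + 0.00385 * -6.2)
Rt = 100 * (1 + -0.02387)
Rt = 100 * 0.97613
Rt = 97.613 ohm

97.613 ohm


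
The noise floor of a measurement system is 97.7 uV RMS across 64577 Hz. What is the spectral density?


Noise spectral density = Vrms / sqrt(BW).
NSD = 97.7 / sqrt(64577)
NSD = 97.7 / 254.1201
NSD = 0.3845 uV/sqrt(Hz)

0.3845 uV/sqrt(Hz)


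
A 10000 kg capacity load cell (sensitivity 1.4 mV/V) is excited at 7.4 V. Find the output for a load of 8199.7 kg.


Vout = rated_output * Vex * (load / capacity).
Vout = 1.4 * 7.4 * (8199.7 / 10000)
Vout = 1.4 * 7.4 * 0.81997
Vout = 8.495 mV

8.495 mV


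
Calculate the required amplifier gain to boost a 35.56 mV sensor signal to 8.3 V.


Gain = Vout / Vin (converting to same units).
G = 8.3 V / 35.56 mV
G = 8300.0 mV / 35.56 mV
G = 233.41

233.41


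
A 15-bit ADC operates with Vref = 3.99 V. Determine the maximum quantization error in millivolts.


The maximum quantization error is +/- LSB/2.
LSB = Vref / 2^n = 3.99 / 32768 = 0.00012177 V
Max error = LSB / 2 = 0.00012177 / 2 = 6.088e-05 V
Max error = 0.0609 mV

0.0609 mV


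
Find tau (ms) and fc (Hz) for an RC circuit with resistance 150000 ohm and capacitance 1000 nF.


Time constant: tau = R * C.
tau = 150000 * 1.00e-06 = 0.15 s
tau = 150.0 ms
Cutoff frequency: fc = 1 / (2*pi*R*C).
fc = 1 / (2*pi*0.15) = 1.06 Hz

tau = 150.0 ms, fc = 1.06 Hz


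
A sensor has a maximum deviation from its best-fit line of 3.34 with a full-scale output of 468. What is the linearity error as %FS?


Linearity error = (max deviation / full scale) * 100%.
Linearity = (3.34 / 468) * 100
Linearity = 0.714 %FS

0.714 %FS


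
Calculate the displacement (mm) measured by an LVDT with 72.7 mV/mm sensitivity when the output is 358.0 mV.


Displacement = Vout / sensitivity.
d = 358.0 / 72.7
d = 4.924 mm

4.924 mm


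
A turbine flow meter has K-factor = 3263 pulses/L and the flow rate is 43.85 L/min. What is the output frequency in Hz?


Frequency = K * Q / 60 (converting L/min to L/s).
f = 3263 * 43.85 / 60
f = 143082.55 / 60
f = 2384.71 Hz

2384.71 Hz


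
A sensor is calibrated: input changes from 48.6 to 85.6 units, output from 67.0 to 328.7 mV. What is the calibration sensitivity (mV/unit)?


Sensitivity = (y2 - y1) / (x2 - x1).
S = (328.7 - 67.0) / (85.6 - 48.6)
S = 261.7 / 37.0
S = 7.073 mV/unit

7.073 mV/unit


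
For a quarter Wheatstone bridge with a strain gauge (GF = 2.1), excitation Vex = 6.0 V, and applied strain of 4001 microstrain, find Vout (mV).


Quarter bridge output: Vout = (GF * epsilon * Vex) / 4.
Vout = (2.1 * 4001e-6 * 6.0) / 4
Vout = 0.0504126 / 4 V
Vout = 0.01260315 V = 12.6031 mV

12.6031 mV


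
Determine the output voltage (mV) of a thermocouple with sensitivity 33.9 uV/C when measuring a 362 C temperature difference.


The thermocouple output V = sensitivity * dT.
V = 33.9 uV/C * 362 C
V = 12271.8 uV
V = 12.272 mV

12.272 mV


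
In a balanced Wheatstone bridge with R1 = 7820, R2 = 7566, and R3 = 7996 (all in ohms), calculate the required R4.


At balance: R1*R4 = R2*R3, so R4 = R2*R3/R1.
R4 = 7566 * 7996 / 7820
R4 = 60497736 / 7820
R4 = 7736.28 ohm

7736.28 ohm


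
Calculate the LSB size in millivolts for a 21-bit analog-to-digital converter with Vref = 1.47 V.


The resolution (LSB) of an ADC is Vref / 2^n.
LSB = 1.47 / 2^21
LSB = 1.47 / 2097152
LSB = 7e-07 V = 0.00070095 mV

0.00070095 mV


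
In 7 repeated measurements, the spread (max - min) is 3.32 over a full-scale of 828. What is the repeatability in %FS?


Repeatability = (spread / full scale) * 100%.
R = (3.32 / 828) * 100
R = 0.401 %FS

0.401 %FS


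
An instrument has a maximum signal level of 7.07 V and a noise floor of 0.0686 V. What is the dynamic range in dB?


Dynamic range = 20 * log10(Vmax / Vnoise).
DR = 20 * log10(7.07 / 0.0686)
DR = 20 * log10(103.06)
DR = 40.26 dB

40.26 dB


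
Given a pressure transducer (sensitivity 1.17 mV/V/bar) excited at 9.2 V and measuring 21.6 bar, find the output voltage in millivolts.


Output = sensitivity * Vex * P.
Vout = 1.17 * 9.2 * 21.6
Vout = 10.764 * 21.6
Vout = 232.5 mV

232.5 mV


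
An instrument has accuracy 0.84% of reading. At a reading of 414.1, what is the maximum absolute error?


Absolute error = (accuracy% / 100) * reading.
Error = (0.84 / 100) * 414.1
Error = 0.0084 * 414.1
Error = 3.4784

3.4784


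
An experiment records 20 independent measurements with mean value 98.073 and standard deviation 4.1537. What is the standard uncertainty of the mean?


The standard uncertainty for Type A evaluation is u = s / sqrt(n).
u = 4.1537 / sqrt(20)
u = 4.1537 / 4.4721
u = 0.9288

0.9288


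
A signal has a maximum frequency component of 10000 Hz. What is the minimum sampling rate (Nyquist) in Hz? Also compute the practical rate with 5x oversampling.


By Nyquist theorem, fs_min = 2 * fmax.
fs_min = 2 * 10000 = 20000 Hz
Practical rate = 5 * fs_min = 5 * 20000 = 100000 Hz

fs_min = 20000 Hz, fs_practical = 100000 Hz


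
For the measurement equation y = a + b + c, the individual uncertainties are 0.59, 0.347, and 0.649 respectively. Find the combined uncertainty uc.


For a sum of independent quantities, uc = sqrt(u1^2 + u2^2 + u3^2).
uc = sqrt(0.59^2 + 0.347^2 + 0.649^2)
uc = sqrt(0.3481 + 0.120409 + 0.421201)
uc = 0.9432

0.9432


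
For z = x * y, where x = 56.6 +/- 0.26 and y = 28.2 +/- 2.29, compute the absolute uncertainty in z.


For a product z = x*y, the relative uncertainty is:
uz/z = sqrt((ux/x)^2 + (uy/y)^2)
Relative uncertainties: ux/x = 0.26/56.6 = 0.004594
uy/y = 2.29/28.2 = 0.081206
z = 56.6 * 28.2 = 1596.1
uz = 1596.1 * sqrt(0.004594^2 + 0.081206^2) = 129.821

129.821


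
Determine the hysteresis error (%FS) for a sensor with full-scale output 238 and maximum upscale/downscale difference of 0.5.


Hysteresis = (max difference / full scale) * 100%.
H = (0.5 / 238) * 100
H = 0.21 %FS

0.21 %FS


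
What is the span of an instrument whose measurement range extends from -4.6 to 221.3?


Span = upper range - lower range.
Span = 221.3 - (-4.6)
Span = 225.9

225.9


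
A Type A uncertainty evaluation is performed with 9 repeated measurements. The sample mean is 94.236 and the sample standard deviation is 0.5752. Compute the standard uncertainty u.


The standard uncertainty for Type A evaluation is u = s / sqrt(n).
u = 0.5752 / sqrt(9)
u = 0.5752 / 3.0
u = 0.1917

0.1917


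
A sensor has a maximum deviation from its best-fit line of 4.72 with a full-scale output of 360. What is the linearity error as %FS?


Linearity error = (max deviation / full scale) * 100%.
Linearity = (4.72 / 360) * 100
Linearity = 1.311 %FS

1.311 %FS


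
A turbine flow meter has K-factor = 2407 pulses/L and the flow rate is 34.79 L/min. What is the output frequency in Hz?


Frequency = K * Q / 60 (converting L/min to L/s).
f = 2407 * 34.79 / 60
f = 83739.53 / 60
f = 1395.66 Hz

1395.66 Hz


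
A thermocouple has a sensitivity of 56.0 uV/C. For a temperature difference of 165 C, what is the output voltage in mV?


The thermocouple output V = sensitivity * dT.
V = 56.0 uV/C * 165 C
V = 9240.0 uV
V = 9.24 mV

9.24 mV


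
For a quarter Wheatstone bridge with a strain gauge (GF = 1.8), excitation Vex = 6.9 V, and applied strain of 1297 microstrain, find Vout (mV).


Quarter bridge output: Vout = (GF * epsilon * Vex) / 4.
Vout = (1.8 * 1297e-6 * 6.9) / 4
Vout = 0.01610874 / 4 V
Vout = 0.00402718 V = 4.0272 mV

4.0272 mV


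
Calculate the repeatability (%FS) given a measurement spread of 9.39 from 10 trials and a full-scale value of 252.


Repeatability = (spread / full scale) * 100%.
R = (9.39 / 252) * 100
R = 3.726 %FS

3.726 %FS


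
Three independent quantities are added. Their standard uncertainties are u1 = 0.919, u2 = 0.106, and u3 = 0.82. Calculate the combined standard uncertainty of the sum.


For a sum of independent quantities, uc = sqrt(u1^2 + u2^2 + u3^2).
uc = sqrt(0.919^2 + 0.106^2 + 0.82^2)
uc = sqrt(0.844561 + 0.011236 + 0.6724)
uc = 1.2362

1.2362


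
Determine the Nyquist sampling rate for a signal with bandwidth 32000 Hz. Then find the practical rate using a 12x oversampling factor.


By Nyquist theorem, fs_min = 2 * fmax.
fs_min = 2 * 32000 = 64000 Hz
Practical rate = 12 * fs_min = 12 * 64000 = 768000 Hz

fs_min = 64000 Hz, fs_practical = 768000 Hz


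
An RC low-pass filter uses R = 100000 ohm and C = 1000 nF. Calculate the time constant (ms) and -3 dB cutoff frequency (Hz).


Time constant: tau = R * C.
tau = 100000 * 1.00e-06 = 0.1 s
tau = 100.0 ms
Cutoff frequency: fc = 1 / (2*pi*R*C).
fc = 1 / (2*pi*0.1) = 1.59 Hz

tau = 100.0 ms, fc = 1.59 Hz


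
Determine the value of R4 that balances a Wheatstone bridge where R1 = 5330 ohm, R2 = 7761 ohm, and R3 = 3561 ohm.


At balance: R1*R4 = R2*R3, so R4 = R2*R3/R1.
R4 = 7761 * 3561 / 5330
R4 = 27636921 / 5330
R4 = 5185.16 ohm

5185.16 ohm


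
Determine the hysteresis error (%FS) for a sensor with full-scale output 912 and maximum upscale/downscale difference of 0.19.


Hysteresis = (max difference / full scale) * 100%.
H = (0.19 / 912) * 100
H = 0.021 %FS

0.021 %FS


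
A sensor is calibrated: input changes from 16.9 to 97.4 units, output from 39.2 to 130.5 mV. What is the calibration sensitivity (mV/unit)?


Sensitivity = (y2 - y1) / (x2 - x1).
S = (130.5 - 39.2) / (97.4 - 16.9)
S = 91.3 / 80.5
S = 1.1342 mV/unit

1.1342 mV/unit


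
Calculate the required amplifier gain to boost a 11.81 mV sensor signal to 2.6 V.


Gain = Vout / Vin (converting to same units).
G = 2.6 V / 11.81 mV
G = 2600.0 mV / 11.81 mV
G = 220.15

220.15


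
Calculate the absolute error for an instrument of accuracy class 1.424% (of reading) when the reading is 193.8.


Absolute error = (accuracy% / 100) * reading.
Error = (1.424 / 100) * 193.8
Error = 0.01424 * 193.8
Error = 2.7597

2.7597


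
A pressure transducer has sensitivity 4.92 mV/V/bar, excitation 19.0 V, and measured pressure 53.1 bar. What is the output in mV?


Output = sensitivity * Vex * P.
Vout = 4.92 * 19.0 * 53.1
Vout = 93.48 * 53.1
Vout = 4963.79 mV

4963.79 mV


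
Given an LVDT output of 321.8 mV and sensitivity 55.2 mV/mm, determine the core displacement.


Displacement = Vout / sensitivity.
d = 321.8 / 55.2
d = 5.83 mm

5.83 mm


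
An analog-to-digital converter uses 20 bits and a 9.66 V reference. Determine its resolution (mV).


The resolution (LSB) of an ADC is Vref / 2^n.
LSB = 9.66 / 2^20
LSB = 9.66 / 1048576
LSB = 9.21e-06 V = 0.00921249 mV

0.00921249 mV


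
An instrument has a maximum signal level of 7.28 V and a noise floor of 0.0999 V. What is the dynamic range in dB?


Dynamic range = 20 * log10(Vmax / Vnoise).
DR = 20 * log10(7.28 / 0.0999)
DR = 20 * log10(72.87)
DR = 37.25 dB

37.25 dB


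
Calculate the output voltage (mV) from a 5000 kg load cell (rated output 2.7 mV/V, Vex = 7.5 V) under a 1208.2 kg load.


Vout = rated_output * Vex * (load / capacity).
Vout = 2.7 * 7.5 * (1208.2 / 5000)
Vout = 2.7 * 7.5 * 0.24164
Vout = 4.893 mV

4.893 mV


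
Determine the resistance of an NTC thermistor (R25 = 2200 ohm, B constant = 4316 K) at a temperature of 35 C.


NTC thermistor equation: Rt = R25 * exp(B * (1/T - 1/T25)).
T in Kelvin: 308.15 K, T25 = 298.15 K
1/T - 1/T25 = 1/308.15 - 1/298.15 = -0.00010884
B * (1/T - 1/T25) = 4316 * -0.00010884 = -0.4698
Rt = 2200 * exp(-0.4698) = 1375.3 ohm

1375.3 ohm


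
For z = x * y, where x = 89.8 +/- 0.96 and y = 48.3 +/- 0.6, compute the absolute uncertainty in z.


For a product z = x*y, the relative uncertainty is:
uz/z = sqrt((ux/x)^2 + (uy/y)^2)
Relative uncertainties: ux/x = 0.96/89.8 = 0.01069
uy/y = 0.6/48.3 = 0.012422
z = 89.8 * 48.3 = 4337.3
uz = 4337.3 * sqrt(0.01069^2 + 0.012422^2) = 71.085

71.085


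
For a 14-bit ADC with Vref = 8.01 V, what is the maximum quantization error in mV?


The maximum quantization error is +/- LSB/2.
LSB = Vref / 2^n = 8.01 / 16384 = 0.00048889 V
Max error = LSB / 2 = 0.00048889 / 2 = 0.00024445 V
Max error = 0.2444 mV

0.2444 mV


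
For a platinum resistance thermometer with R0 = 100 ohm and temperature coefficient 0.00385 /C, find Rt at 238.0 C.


The RTD equation: Rt = R0 * (1 + alpha * T).
Rt = 100 * (1 + 0.00385 * 238.0)
Rt = 100 * (1 + 0.9163)
Rt = 100 * 1.9163
Rt = 191.63 ohm

191.63 ohm


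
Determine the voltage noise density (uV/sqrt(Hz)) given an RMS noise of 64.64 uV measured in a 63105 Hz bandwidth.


Noise spectral density = Vrms / sqrt(BW).
NSD = 64.64 / sqrt(63105)
NSD = 64.64 / 251.2071
NSD = 0.2573 uV/sqrt(Hz)

0.2573 uV/sqrt(Hz)


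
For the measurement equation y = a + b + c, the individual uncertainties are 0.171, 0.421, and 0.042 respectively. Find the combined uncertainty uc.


For a sum of independent quantities, uc = sqrt(u1^2 + u2^2 + u3^2).
uc = sqrt(0.171^2 + 0.421^2 + 0.042^2)
uc = sqrt(0.029241 + 0.177241 + 0.001764)
uc = 0.4563

0.4563


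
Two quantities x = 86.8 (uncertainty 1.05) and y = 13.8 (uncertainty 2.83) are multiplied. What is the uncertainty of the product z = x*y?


For a product z = x*y, the relative uncertainty is:
uz/z = sqrt((ux/x)^2 + (uy/y)^2)
Relative uncertainties: ux/x = 1.05/86.8 = 0.012097
uy/y = 2.83/13.8 = 0.205072
z = 86.8 * 13.8 = 1197.8
uz = 1197.8 * sqrt(0.012097^2 + 0.205072^2) = 246.071

246.071


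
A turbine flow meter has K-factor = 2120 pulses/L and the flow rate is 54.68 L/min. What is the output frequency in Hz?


Frequency = K * Q / 60 (converting L/min to L/s).
f = 2120 * 54.68 / 60
f = 115921.6 / 60
f = 1932.03 Hz

1932.03 Hz


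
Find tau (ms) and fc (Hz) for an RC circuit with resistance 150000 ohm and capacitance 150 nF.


Time constant: tau = R * C.
tau = 150000 * 1.50e-07 = 0.0225 s
tau = 22.5 ms
Cutoff frequency: fc = 1 / (2*pi*R*C).
fc = 1 / (2*pi*0.0225) = 7.07 Hz

tau = 22.5 ms, fc = 7.07 Hz


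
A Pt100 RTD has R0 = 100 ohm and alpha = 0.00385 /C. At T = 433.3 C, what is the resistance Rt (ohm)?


The RTD equation: Rt = R0 * (1 + alpha * T).
Rt = 100 * (1 + 0.00385 * 433.3)
Rt = 100 * (1 + 1.668205)
Rt = 100 * 2.668205
Rt = 266.821 ohm

266.821 ohm


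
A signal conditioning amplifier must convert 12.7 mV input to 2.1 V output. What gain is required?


Gain = Vout / Vin (converting to same units).
G = 2.1 V / 12.7 mV
G = 2100.0 mV / 12.7 mV
G = 165.35

165.35


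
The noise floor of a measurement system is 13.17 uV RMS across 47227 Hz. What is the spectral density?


Noise spectral density = Vrms / sqrt(BW).
NSD = 13.17 / sqrt(47227)
NSD = 13.17 / 217.3177
NSD = 0.0606 uV/sqrt(Hz)

0.0606 uV/sqrt(Hz)


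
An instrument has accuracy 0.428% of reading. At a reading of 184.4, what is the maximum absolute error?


Absolute error = (accuracy% / 100) * reading.
Error = (0.428 / 100) * 184.4
Error = 0.00428 * 184.4
Error = 0.7892

0.7892


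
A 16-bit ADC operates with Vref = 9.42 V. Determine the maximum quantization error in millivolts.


The maximum quantization error is +/- LSB/2.
LSB = Vref / 2^n = 9.42 / 65536 = 0.00014374 V
Max error = LSB / 2 = 0.00014374 / 2 = 7.187e-05 V
Max error = 0.0719 mV

0.0719 mV


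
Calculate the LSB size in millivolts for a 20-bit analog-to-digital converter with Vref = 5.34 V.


The resolution (LSB) of an ADC is Vref / 2^n.
LSB = 5.34 / 2^20
LSB = 5.34 / 1048576
LSB = 5.09e-06 V = 0.00509262 mV

0.00509262 mV


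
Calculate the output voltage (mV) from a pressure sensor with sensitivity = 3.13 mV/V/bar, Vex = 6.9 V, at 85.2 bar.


Output = sensitivity * Vex * P.
Vout = 3.13 * 6.9 * 85.2
Vout = 21.597 * 85.2
Vout = 1840.06 mV

1840.06 mV


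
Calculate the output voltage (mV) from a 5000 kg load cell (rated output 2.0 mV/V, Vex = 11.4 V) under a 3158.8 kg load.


Vout = rated_output * Vex * (load / capacity).
Vout = 2.0 * 11.4 * (3158.8 / 5000)
Vout = 2.0 * 11.4 * 0.63176
Vout = 14.404 mV

14.404 mV


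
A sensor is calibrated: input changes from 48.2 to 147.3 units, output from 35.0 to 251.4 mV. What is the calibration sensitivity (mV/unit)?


Sensitivity = (y2 - y1) / (x2 - x1).
S = (251.4 - 35.0) / (147.3 - 48.2)
S = 216.4 / 99.1
S = 2.1837 mV/unit

2.1837 mV/unit


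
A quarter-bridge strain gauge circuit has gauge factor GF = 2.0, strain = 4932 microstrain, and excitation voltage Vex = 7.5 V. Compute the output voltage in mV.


Quarter bridge output: Vout = (GF * epsilon * Vex) / 4.
Vout = (2.0 * 4932e-6 * 7.5) / 4
Vout = 0.07398 / 4 V
Vout = 0.018495 V = 18.495 mV

18.495 mV


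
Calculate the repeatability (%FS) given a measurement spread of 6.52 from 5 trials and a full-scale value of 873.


Repeatability = (spread / full scale) * 100%.
R = (6.52 / 873) * 100
R = 0.747 %FS

0.747 %FS


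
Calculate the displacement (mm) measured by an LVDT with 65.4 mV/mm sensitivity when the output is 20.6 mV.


Displacement = Vout / sensitivity.
d = 20.6 / 65.4
d = 0.315 mm

0.315 mm


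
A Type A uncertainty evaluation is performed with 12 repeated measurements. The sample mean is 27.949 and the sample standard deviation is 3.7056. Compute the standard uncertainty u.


The standard uncertainty for Type A evaluation is u = s / sqrt(n).
u = 3.7056 / sqrt(12)
u = 3.7056 / 3.4641
u = 1.0697

1.0697


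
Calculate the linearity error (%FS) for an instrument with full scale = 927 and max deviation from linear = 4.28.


Linearity error = (max deviation / full scale) * 100%.
Linearity = (4.28 / 927) * 100
Linearity = 0.462 %FS

0.462 %FS


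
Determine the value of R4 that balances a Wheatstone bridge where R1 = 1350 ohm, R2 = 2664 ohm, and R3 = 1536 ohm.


At balance: R1*R4 = R2*R3, so R4 = R2*R3/R1.
R4 = 2664 * 1536 / 1350
R4 = 4091904 / 1350
R4 = 3031.04 ohm

3031.04 ohm


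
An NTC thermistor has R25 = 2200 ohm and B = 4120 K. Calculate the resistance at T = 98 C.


NTC thermistor equation: Rt = R25 * exp(B * (1/T - 1/T25)).
T in Kelvin: 371.15 K, T25 = 298.15 K
1/T - 1/T25 = 1/371.15 - 1/298.15 = -0.00065969
B * (1/T - 1/T25) = 4120 * -0.00065969 = -2.7179
Rt = 2200 * exp(-2.7179) = 145.2 ohm

145.2 ohm


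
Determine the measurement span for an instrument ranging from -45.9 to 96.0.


Span = upper range - lower range.
Span = 96.0 - (-45.9)
Span = 141.9

141.9


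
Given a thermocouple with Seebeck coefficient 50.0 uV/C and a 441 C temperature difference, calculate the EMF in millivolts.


The thermocouple output V = sensitivity * dT.
V = 50.0 uV/C * 441 C
V = 22050.0 uV
V = 22.05 mV

22.05 mV


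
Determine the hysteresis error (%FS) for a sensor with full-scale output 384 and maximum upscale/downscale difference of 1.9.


Hysteresis = (max difference / full scale) * 100%.
H = (1.9 / 384) * 100
H = 0.495 %FS

0.495 %FS


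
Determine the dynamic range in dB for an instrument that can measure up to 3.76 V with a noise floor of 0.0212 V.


Dynamic range = 20 * log10(Vmax / Vnoise).
DR = 20 * log10(3.76 / 0.0212)
DR = 20 * log10(177.36)
DR = 44.98 dB

44.98 dB


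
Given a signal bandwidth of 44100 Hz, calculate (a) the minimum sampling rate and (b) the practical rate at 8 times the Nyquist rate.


By Nyquist theorem, fs_min = 2 * fmax.
fs_min = 2 * 44100 = 88200 Hz
Practical rate = 8 * fs_min = 8 * 88200 = 705600 Hz

fs_min = 88200 Hz, fs_practical = 705600 Hz


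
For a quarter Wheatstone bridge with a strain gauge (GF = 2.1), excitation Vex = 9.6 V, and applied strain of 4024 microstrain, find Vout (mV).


Quarter bridge output: Vout = (GF * epsilon * Vex) / 4.
Vout = (2.1 * 4024e-6 * 9.6) / 4
Vout = 0.08112384 / 4 V
Vout = 0.02028096 V = 20.281 mV

20.281 mV


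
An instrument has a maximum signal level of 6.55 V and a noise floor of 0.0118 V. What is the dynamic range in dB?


Dynamic range = 20 * log10(Vmax / Vnoise).
DR = 20 * log10(6.55 / 0.0118)
DR = 20 * log10(555.08)
DR = 54.89 dB

54.89 dB


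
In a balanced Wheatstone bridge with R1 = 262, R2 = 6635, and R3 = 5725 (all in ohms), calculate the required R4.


At balance: R1*R4 = R2*R3, so R4 = R2*R3/R1.
R4 = 6635 * 5725 / 262
R4 = 37985375 / 262
R4 = 144982.35 ohm

144982.35 ohm


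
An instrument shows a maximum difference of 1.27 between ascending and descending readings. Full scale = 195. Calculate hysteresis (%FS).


Hysteresis = (max difference / full scale) * 100%.
H = (1.27 / 195) * 100
H = 0.651 %FS

0.651 %FS


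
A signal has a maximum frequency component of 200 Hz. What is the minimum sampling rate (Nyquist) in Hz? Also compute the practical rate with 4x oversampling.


By Nyquist theorem, fs_min = 2 * fmax.
fs_min = 2 * 200 = 400 Hz
Practical rate = 4 * fs_min = 4 * 400 = 1600 Hz

fs_min = 400 Hz, fs_practical = 1600 Hz


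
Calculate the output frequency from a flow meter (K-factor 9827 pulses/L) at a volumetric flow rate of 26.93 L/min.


Frequency = K * Q / 60 (converting L/min to L/s).
f = 9827 * 26.93 / 60
f = 264641.11 / 60
f = 4410.69 Hz

4410.69 Hz


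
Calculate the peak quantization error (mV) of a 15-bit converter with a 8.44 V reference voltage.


The maximum quantization error is +/- LSB/2.
LSB = Vref / 2^n = 8.44 / 32768 = 0.00025757 V
Max error = LSB / 2 = 0.00025757 / 2 = 0.00012878 V
Max error = 0.1288 mV

0.1288 mV


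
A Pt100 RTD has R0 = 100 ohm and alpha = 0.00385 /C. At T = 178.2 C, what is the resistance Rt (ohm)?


The RTD equation: Rt = R0 * (1 + alpha * T).
Rt = 100 * (1 + 0.00385 * 178.2)
Rt = 100 * (1 + 0.68607)
Rt = 100 * 1.68607
Rt = 168.607 ohm

168.607 ohm


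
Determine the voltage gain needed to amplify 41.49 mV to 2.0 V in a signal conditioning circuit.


Gain = Vout / Vin (converting to same units).
G = 2.0 V / 41.49 mV
G = 2000.0 mV / 41.49 mV
G = 48.2

48.2


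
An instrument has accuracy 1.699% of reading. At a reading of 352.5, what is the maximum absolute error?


Absolute error = (accuracy% / 100) * reading.
Error = (1.699 / 100) * 352.5
Error = 0.01699 * 352.5
Error = 5.989

5.989


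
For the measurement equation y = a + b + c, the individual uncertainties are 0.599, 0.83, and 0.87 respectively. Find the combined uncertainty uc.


For a sum of independent quantities, uc = sqrt(u1^2 + u2^2 + u3^2).
uc = sqrt(0.599^2 + 0.83^2 + 0.87^2)
uc = sqrt(0.358801 + 0.6889 + 0.7569)
uc = 1.3434

1.3434


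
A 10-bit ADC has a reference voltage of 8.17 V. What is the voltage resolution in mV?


The resolution (LSB) of an ADC is Vref / 2^n.
LSB = 8.17 / 2^10
LSB = 8.17 / 1024
LSB = 0.00797852 V = 7.97851562 mV

7.97851562 mV


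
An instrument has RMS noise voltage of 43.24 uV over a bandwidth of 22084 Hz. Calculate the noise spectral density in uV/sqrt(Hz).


Noise spectral density = Vrms / sqrt(BW).
NSD = 43.24 / sqrt(22084)
NSD = 43.24 / 148.6069
NSD = 0.291 uV/sqrt(Hz)

0.291 uV/sqrt(Hz)


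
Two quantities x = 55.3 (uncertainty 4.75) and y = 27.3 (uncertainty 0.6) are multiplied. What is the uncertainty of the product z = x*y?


For a product z = x*y, the relative uncertainty is:
uz/z = sqrt((ux/x)^2 + (uy/y)^2)
Relative uncertainties: ux/x = 4.75/55.3 = 0.085895
uy/y = 0.6/27.3 = 0.021978
z = 55.3 * 27.3 = 1509.7
uz = 1509.7 * sqrt(0.085895^2 + 0.021978^2) = 133.853

133.853


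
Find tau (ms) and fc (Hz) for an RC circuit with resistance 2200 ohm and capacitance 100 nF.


Time constant: tau = R * C.
tau = 2200 * 1.00e-07 = 0.00022 s
tau = 0.22 ms
Cutoff frequency: fc = 1 / (2*pi*R*C).
fc = 1 / (2*pi*0.00022) = 723.43 Hz

tau = 0.22 ms, fc = 723.43 Hz


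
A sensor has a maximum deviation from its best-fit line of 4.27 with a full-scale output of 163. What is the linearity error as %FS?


Linearity error = (max deviation / full scale) * 100%.
Linearity = (4.27 / 163) * 100
Linearity = 2.62 %FS

2.62 %FS


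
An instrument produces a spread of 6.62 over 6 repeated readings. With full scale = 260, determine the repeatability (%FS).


Repeatability = (spread / full scale) * 100%.
R = (6.62 / 260) * 100
R = 2.546 %FS

2.546 %FS


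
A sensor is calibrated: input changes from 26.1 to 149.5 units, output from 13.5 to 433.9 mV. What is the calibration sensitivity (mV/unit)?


Sensitivity = (y2 - y1) / (x2 - x1).
S = (433.9 - 13.5) / (149.5 - 26.1)
S = 420.4 / 123.4
S = 3.4068 mV/unit

3.4068 mV/unit


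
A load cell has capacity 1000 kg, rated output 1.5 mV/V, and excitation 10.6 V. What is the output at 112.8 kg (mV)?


Vout = rated_output * Vex * (load / capacity).
Vout = 1.5 * 10.6 * (112.8 / 1000)
Vout = 1.5 * 10.6 * 0.1128
Vout = 1.794 mV

1.794 mV


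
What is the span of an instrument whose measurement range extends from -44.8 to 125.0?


Span = upper range - lower range.
Span = 125.0 - (-44.8)
Span = 169.8

169.8


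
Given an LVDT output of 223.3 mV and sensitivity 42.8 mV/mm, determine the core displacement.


Displacement = Vout / sensitivity.
d = 223.3 / 42.8
d = 5.217 mm

5.217 mm


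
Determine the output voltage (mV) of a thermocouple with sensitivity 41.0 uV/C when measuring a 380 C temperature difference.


The thermocouple output V = sensitivity * dT.
V = 41.0 uV/C * 380 C
V = 15580.0 uV
V = 15.58 mV

15.58 mV


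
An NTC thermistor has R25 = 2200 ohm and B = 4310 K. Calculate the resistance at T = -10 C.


NTC thermistor equation: Rt = R25 * exp(B * (1/T - 1/T25)).
T in Kelvin: 263.15 K, T25 = 298.15 K
1/T - 1/T25 = 1/263.15 - 1/298.15 = 0.0004461
B * (1/T - 1/T25) = 4310 * 0.0004461 = 1.9227
Rt = 2200 * exp(1.9227) = 15046.4 ohm

15046.4 ohm


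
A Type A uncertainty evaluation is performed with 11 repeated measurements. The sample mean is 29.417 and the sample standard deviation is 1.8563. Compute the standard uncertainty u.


The standard uncertainty for Type A evaluation is u = s / sqrt(n).
u = 1.8563 / sqrt(11)
u = 1.8563 / 3.3166
u = 0.5597

0.5597


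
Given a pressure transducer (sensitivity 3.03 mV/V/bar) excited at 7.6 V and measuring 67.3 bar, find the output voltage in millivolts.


Output = sensitivity * Vex * P.
Vout = 3.03 * 7.6 * 67.3
Vout = 23.028 * 67.3
Vout = 1549.78 mV

1549.78 mV
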